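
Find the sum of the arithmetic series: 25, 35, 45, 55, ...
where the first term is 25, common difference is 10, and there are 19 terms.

Sₙ = n/2 × (first + last)
Last term = a + (n-1)d = 25 + (19-1)×10 = 205
S_19 = 19/2 × (25 + 205)
S_19 = 19/2 × 230 = 2185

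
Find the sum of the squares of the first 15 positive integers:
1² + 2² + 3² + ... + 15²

Formula: ∑k² = n(n+1)(2n+1)/6
= 15×16×31/6
= 7440/6
= 1240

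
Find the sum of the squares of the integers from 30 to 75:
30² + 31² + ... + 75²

Use ∑_{k=1}^{n} k² = n(n+1)(2n+1)/6, then subtract the first 29 terms.
∑_{k=1}^{75} k² = 75×76×151/6 = 143450
∑_{k=1}^{29} k² = 29×30×59/6 = 8555
∑_{k=30}^{75} k² = 143450 - 8555 = 134895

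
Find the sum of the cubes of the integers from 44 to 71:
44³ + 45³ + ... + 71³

Use ∑_{k=1}^{n} k³ = [n(n+1)/2]², then subtract the first 43 terms.
∑_{k=1}^{71} k³ = [71×72/2]² = 2556² = 6533136
∑_{k=1}^{43} k³ = [43×44/2]² = 946² = 894916
∑_{k=44}^{71} k³ = 6533136 - 894916 = 5638220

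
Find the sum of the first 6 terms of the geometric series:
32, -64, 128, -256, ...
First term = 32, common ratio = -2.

Sₙ = a(1 - rⁿ) / (1 - r)
S_6 = 32(1 - (-2)^6) / (1 - (-2))
S_6 = 32(1 - 64) / (3)
S_6 = -672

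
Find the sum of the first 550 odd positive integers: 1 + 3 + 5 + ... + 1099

Sum of first n odd numbers = n²
= 550²
= 302500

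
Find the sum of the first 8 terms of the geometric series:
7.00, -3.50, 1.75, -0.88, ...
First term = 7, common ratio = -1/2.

Sₙ = a(1 - rⁿ) / (1 - r)
S_8 = 7(1 - (-1/2)^8) / (1 - (-1/2))
S_8 = 7(1 - (1/256)) / (3/2)
S_8 = 595/128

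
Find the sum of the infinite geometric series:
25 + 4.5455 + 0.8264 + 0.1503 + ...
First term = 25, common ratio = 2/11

For |r| < 1, S = a / (1 - r)
S = 25 / (1 - (2/11))
S = 25 / (9/11)
S = 275/9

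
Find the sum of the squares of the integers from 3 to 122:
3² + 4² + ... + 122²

Use ∑_{k=1}^{n} k² = n(n+1)(2n+1)/6, then subtract the first 2 terms.
∑_{k=1}^{122} k² = 122×123×245/6 = 612745
∑_{k=1}^{2} k² = 2×3×5/6 = 5
∑_{k=3}^{122} k² = 612745 - 5 = 612740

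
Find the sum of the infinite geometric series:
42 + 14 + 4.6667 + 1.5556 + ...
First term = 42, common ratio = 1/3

For |r| < 1, S = a / (1 - r)
S = 42 / (1 - (1/3))
S = 42 / (2/3)
S = 63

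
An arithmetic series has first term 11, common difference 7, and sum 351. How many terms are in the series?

Using S = n/2 × [2a + (n-1)d]
351 = n/2 × [2(11) + (n-1)(7)]
351 = n/2 × [22 + 7n - 7]
702 = n × [15 + 7n]
7n² + (15)n - 702 = 0
Discriminant: Δ = (15)² - 4(7)(-702) = 225 + 19656 = 19881
√Δ = 141
n = [-(15) + √Δ] / (2·7) = (-15 + 141) / 14 = 126 / 14 = 9
(The negative root is discarded since n must be a positive integer.)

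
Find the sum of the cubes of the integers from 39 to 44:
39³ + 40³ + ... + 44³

Use ∑_{k=1}^{n} k³ = [n(n+1)/2]², then subtract the first 38 terms.
∑_{k=1}^{44} k³ = [44×45/2]² = 990² = 980100
∑_{k=1}^{38} k³ = [38×39/2]² = 741² = 549081
∑_{k=39}^{44} k³ = 980100 - 549081 = 431019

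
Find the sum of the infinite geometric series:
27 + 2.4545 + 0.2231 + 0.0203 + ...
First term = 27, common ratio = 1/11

For |r| < 1, S = a / (1 - r)
S = 27 / (1 - (1/11))
S = 27 / (10/11)
S = 297/10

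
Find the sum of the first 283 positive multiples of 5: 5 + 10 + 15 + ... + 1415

Factor out 5: = 5(1 + 2 + ... + 283) = 5 × n(n+1)/2
= 5 × 283×284/2
= 5 × 40186
= 200930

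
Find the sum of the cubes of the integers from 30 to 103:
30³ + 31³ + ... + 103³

Use ∑_{k=1}^{n} k³ = [n(n+1)/2]², then subtract the first 29 terms.
∑_{k=1}^{103} k³ = [103×104/2]² = 5356² = 28686736
∑_{k=1}^{29} k³ = [29×30/2]² = 435² = 189225
∑_{k=30}^{103} k³ = 28686736 - 189225 = 28497511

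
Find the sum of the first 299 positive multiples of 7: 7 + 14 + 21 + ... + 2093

Factor out 7: = 7(1 + 2 + ... + 299) = 7 × n(n+1)/2
= 7 × 299×300/2
= 7 × 44850
= 313950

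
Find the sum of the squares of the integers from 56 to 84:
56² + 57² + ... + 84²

Use ∑_{k=1}^{n} k² = n(n+1)(2n+1)/6, then subtract the first 55 terms.
∑_{k=1}^{84} k² = 84×85×169/6 = 201110
∑_{k=1}^{55} k² = 55×56×111/6 = 56980
∑_{k=56}^{84} k² = 201110 - 56980 = 144130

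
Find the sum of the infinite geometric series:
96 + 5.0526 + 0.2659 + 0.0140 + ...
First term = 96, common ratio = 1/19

For |r| < 1, S = a / (1 - r)
S = 96 / (1 - (1/19))
S = 96 / (18/19)
S = 304/3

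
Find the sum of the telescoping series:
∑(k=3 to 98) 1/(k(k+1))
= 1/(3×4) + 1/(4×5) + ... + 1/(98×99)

Partial fractions: 1/(k(k+1)) = 1/k - 1/(k+1)
The series telescopes:
= (1/3 - 1/4) + (1/4 - 1/5) + ... + (1/98 - 1/99)
= 1/3 - 1/99
= 32/99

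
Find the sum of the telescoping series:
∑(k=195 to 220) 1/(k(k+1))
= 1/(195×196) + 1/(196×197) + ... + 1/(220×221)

Partial fractions: 1/(k(k+1)) = 1/k - 1/(k+1)
The series telescopes:
= (1/195 - 1/196) + (1/196 - 1/197) + ... + (1/220 - 1/221)
= 1/195 - 1/221
= 2/3315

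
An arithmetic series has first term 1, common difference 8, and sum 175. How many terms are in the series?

Using S = n/2 × [2a + (n-1)d]
175 = n/2 × [2(1) + (n-1)(8)]
175 = n/2 × [2 + 8n - 8]
350 = n × [-6 + 8n]
8n² + (-6)n - 350 = 0
Discriminant: Δ = (-6)² - 4(8)(-350) = 36 + 11200 = 11236
√Δ = 106
n = [-(-6) + √Δ] / (2·8) = (6 + 106) / 16 = 112 / 16 = 7
(The negative root is discarded since n must be a positive integer.)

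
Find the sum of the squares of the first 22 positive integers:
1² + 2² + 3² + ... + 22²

Formula: ∑k² = n(n+1)(2n+1)/6
= 22×23×45/6
= 22770/6
= 3795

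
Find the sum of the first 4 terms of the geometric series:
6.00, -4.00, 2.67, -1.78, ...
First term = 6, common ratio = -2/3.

Sₙ = a(1 - rⁿ) / (1 - r)
S_4 = 6(1 - (-2/3)^4) / (1 - (-2/3))
S_4 = 6(1 - (16/81)) / (5/3)
S_4 = 26/9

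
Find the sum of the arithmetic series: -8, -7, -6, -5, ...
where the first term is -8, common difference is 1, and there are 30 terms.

Sₙ = n/2 × (first + last)
Last term = a + (n-1)d = -8 + (30-1)×1 = 21
S_30 = 30/2 × (-8 + 21)
S_30 = 30/2 × 13 = 195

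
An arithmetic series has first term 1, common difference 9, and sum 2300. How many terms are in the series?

Using S = n/2 × [2a + (n-1)d]
2300 = n/2 × [2(1) + (n-1)(9)]
2300 = n/2 × [2 + 9n - 9]
4600 = n × [-7 + 9n]
9n² + (-7)n - 4600 = 0
Discriminant: Δ = (-7)² - 4(9)(-4600) = 49 + 165600 = 165649
√Δ = 407
n = [-(-7) + √Δ] / (2·9) = (7 + 407) / 18 = 414 / 18 = 23
(The negative root is discarded since n must be a positive integer.)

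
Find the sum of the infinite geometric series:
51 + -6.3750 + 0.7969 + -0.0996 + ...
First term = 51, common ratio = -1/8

For |r| < 1, S = a / (1 - r)
S = 51 / (1 - (-1/8))
S = 51 / (9/8)
S = 136/3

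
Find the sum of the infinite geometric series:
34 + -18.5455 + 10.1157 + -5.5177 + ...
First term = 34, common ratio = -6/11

For |r| < 1, S = a / (1 - r)
S = 34 / (1 - (-6/11))
S = 34 / (17/11)
S = 22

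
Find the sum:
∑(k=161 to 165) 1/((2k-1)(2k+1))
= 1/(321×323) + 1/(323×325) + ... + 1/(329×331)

Partial fractions: 1/((2k-1)(2k+1)) = (1/2)[1/(2k-1) - 1/(2k+1)]
The series telescopes:
= (1/2)[1/321 - 1/331]
= 5/106251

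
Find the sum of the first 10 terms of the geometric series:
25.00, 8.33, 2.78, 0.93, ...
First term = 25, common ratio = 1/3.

Sₙ = a(1 - rⁿ) / (1 - r)
S_10 = 25(1 - (1/3)^10) / (1 - (1/3))
S_10 = 25(1 - (1/59049)) / (2/3)
S_10 = 738100/19683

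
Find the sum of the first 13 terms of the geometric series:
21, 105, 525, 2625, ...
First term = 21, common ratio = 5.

Sₙ = a(1 - rⁿ) / (1 - r)
S_13 = 21(1 - 5^13) / (1 - 5)
S_13 = 21(1 - 1220703125) / (-4)
S_13 = 6408691401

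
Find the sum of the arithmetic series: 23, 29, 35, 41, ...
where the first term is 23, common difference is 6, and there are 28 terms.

Sₙ = n/2 × (first + last)
Last term = a + (n-1)d = 23 + (28-1)×6 = 185
S_28 = 28/2 × (23 + 185)
S_28 = 28/2 × 208 = 2912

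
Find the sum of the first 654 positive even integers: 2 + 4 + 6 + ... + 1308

Sum of first n even numbers = n(n+1)
= 654×655
= 428370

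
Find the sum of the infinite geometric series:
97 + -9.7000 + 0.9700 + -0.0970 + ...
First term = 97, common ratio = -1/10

For |r| < 1, S = a / (1 - r)
S = 97 / (1 - (-1/10))
S = 97 / (11/10)
S = 970/11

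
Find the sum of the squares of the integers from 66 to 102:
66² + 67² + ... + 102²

Use ∑_{k=1}^{n} k² = n(n+1)(2n+1)/6, then subtract the first 65 terms.
∑_{k=1}^{102} k² = 102×103×205/6 = 358955
∑_{k=1}^{65} k² = 65×66×131/6 = 93665
∑_{k=66}^{102} k² = 358955 - 93665 = 265290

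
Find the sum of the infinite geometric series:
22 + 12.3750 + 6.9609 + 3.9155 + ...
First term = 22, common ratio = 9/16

For |r| < 1, S = a / (1 - r)
S = 22 / (1 - (9/16))
S = 22 / (7/16)
S = 352/7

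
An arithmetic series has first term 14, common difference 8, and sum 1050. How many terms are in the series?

Using S = n/2 × [2a + (n-1)d]
1050 = n/2 × [2(14) + (n-1)(8)]
1050 = n/2 × [28 + 8n - 8]
2100 = n × [20 + 8n]
8n² + (20)n - 2100 = 0
Discriminant: Δ = (20)² - 4(8)(-2100) = 400 + 67200 = 67600
√Δ = 260
n = [-(20) + √Δ] / (2·8) = (-20 + 260) / 16 = 240 / 16 = 15
(The negative root is discarded since n must be a positive integer.)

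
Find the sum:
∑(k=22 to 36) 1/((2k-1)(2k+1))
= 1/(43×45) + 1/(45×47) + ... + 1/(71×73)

Partial fractions: 1/((2k-1)(2k+1)) = (1/2)[1/(2k-1) - 1/(2k+1)]
The series telescopes:
= (1/2)[1/43 - 1/73]
= 15/3139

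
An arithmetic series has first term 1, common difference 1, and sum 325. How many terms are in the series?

Using S = n/2 × [2a + (n-1)d]
325 = n/2 × [2(1) + (n-1)(1)]
325 = n/2 × [2 + 1n - 1]
650 = n × [1 + 1n]
1n² + (1)n - 650 = 0
Discriminant: Δ = (1)² - 4(1)(-650) = 1 + 2600 = 2601
√Δ = 51
n = [-(1) + √Δ] / (2·1) = (-1 + 51) / 2 = 50 / 2 = 25
(The negative root is discarded since n must be a positive integer.)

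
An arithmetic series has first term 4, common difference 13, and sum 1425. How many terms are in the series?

Using S = n/2 × [2a + (n-1)d]
1425 = n/2 × [2(4) + (n-1)(13)]
1425 = n/2 × [8 + 13n - 13]
2850 = n × [-5 + 13n]
13n² + (-5)n - 2850 = 0
Discriminant: Δ = (-5)² - 4(13)(-2850) = 25 + 148200 = 148225
√Δ = 385
n = [-(-5) + √Δ] / (2·13) = (5 + 385) / 26 = 390 / 26 = 15
(The negative root is discarded since n must be a positive integer.)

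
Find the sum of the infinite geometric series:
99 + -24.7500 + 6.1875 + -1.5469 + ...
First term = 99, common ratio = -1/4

For |r| < 1, S = a / (1 - r)
S = 99 / (1 - (-1/4))
S = 99 / (5/4)
S = 396/5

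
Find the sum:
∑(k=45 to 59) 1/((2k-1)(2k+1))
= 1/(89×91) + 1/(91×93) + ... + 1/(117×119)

Partial fractions: 1/((2k-1)(2k+1)) = (1/2)[1/(2k-1) - 1/(2k+1)]
The series telescopes:
= (1/2)[1/89 - 1/119]
= 15/10591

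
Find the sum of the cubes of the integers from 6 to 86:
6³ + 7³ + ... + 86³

Use ∑_{k=1}^{n} k³ = [n(n+1)/2]², then subtract the first 5 terms.
∑_{k=1}^{86} k³ = [86×87/2]² = 3741² = 13995081
∑_{k=1}^{5} k³ = [5×6/2]² = 15² = 225
∑_{k=6}^{86} k³ = 13995081 - 225 = 13994856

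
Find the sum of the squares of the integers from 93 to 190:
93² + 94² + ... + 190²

Use ∑_{k=1}^{n} k² = n(n+1)(2n+1)/6, then subtract the first 92 terms.
∑_{k=1}^{190} k² = 190×191×381/6 = 2304415
∑_{k=1}^{92} k² = 92×93×185/6 = 263810
∑_{k=93}^{190} k² = 2304415 - 263810 = 2040605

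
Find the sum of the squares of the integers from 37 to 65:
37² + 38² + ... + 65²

Use ∑_{k=1}^{n} k² = n(n+1)(2n+1)/6, then subtract the first 36 terms.
∑_{k=1}^{65} k² = 65×66×131/6 = 93665
∑_{k=1}^{36} k² = 36×37×73/6 = 16206
∑_{k=37}^{65} k² = 93665 - 16206 = 77459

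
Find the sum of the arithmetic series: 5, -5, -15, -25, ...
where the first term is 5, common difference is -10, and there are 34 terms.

Sₙ = n/2 × (first + last)
Last term = a + (n-1)d = 5 + (34-1)×(-10) = -325
S_34 = 34/2 × (5 + (-325))
S_34 = 34/2 × (-320) = -5440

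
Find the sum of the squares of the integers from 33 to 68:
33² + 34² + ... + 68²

Use ∑_{k=1}^{n} k² = n(n+1)(2n+1)/6, then subtract the first 32 terms.
∑_{k=1}^{68} k² = 68×69×137/6 = 107134
∑_{k=1}^{32} k² = 32×33×65/6 = 11440
∑_{k=33}^{68} k² = 107134 - 11440 = 95694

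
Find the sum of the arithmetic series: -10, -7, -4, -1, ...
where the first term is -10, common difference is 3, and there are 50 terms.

Sₙ = n/2 × (first + last)
Last term = a + (n-1)d = -10 + (50-1)×3 = 137
S_50 = 50/2 × (-10 + 137)
S_50 = 50/2 × 127 = 3175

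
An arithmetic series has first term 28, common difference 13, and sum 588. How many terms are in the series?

Using S = n/2 × [2a + (n-1)d]
588 = n/2 × [2(28) + (n-1)(13)]
588 = n/2 × [56 + 13n - 13]
1176 = n × [43 + 13n]
13n² + (43)n - 1176 = 0
Discriminant: Δ = (43)² - 4(13)(-1176) = 1849 + 61152 = 63001
√Δ = 251
n = [-(43) + √Δ] / (2·13) = (-43 + 251) / 26 = 208 / 26 = 8
(The negative root is discarded since n must be a positive integer.)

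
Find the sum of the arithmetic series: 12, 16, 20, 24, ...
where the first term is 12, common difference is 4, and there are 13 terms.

Sₙ = n/2 × (first + last)
Last term = a + (n-1)d = 12 + (13-1)×4 = 60
S_13 = 13/2 × (12 + 60)
S_13 = 13/2 × 72 = 468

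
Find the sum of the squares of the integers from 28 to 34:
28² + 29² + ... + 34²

Use ∑_{k=1}^{n} k² = n(n+1)(2n+1)/6, then subtract the first 27 terms.
∑_{k=1}^{34} k² = 34×35×69/6 = 13685
∑_{k=1}^{27} k² = 27×28×55/6 = 6930
∑_{k=28}^{34} k² = 13685 - 6930 = 6755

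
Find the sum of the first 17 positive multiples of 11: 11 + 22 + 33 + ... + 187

Factor out 11: = 11(1 + 2 + ... + 17) = 11 × n(n+1)/2
= 11 × 17×18/2
= 11 × 153
= 1683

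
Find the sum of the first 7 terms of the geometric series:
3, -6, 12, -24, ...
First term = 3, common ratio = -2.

Sₙ = a(1 - rⁿ) / (1 - r)
S_7 = 3(1 - (-2)^7) / (1 - (-2))
S_7 = 3(1 - (-128)) / (3)
S_7 = 129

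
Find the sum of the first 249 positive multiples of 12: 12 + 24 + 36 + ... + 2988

Factor out 12: = 12(1 + 2 + ... + 249) = 12 × n(n+1)/2
= 12 × 249×250/2
= 12 × 31125
= 373500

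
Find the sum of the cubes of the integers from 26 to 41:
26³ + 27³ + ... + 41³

Use ∑_{k=1}^{n} k³ = [n(n+1)/2]², then subtract the first 25 terms.
∑_{k=1}^{41} k³ = [41×42/2]² = 861² = 741321
∑_{k=1}^{25} k³ = [25×26/2]² = 325² = 105625
∑_{k=26}^{41} k³ = 741321 - 105625 = 635696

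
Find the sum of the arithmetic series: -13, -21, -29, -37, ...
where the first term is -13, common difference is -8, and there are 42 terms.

Sₙ = n/2 × (first + last)
Last term = a + (n-1)d = -13 + (42-1)×(-8) = -341
S_42 = 42/2 × (-13 + (-341))
S_42 = 42/2 × (-354) = -7434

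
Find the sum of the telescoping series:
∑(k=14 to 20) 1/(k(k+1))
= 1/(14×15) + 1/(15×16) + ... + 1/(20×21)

Partial fractions: 1/(k(k+1)) = 1/k - 1/(k+1)
The series telescopes:
= (1/14 - 1/15) + (1/15 - 1/16) + ... + (1/20 - 1/21)
= 1/14 - 1/21
= 1/42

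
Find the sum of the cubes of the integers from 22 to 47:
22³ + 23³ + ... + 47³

Use ∑_{k=1}^{n} k³ = [n(n+1)/2]², then subtract the first 21 terms.
∑_{k=1}^{47} k³ = [47×48/2]² = 1128² = 1272384
∑_{k=1}^{21} k³ = [21×22/2]² = 231² = 53361
∑_{k=22}^{47} k³ = 1272384 - 53361 = 1219023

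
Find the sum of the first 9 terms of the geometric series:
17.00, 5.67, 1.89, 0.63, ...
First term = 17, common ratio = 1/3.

Sₙ = a(1 - rⁿ) / (1 - r)
S_9 = 17(1 - (1/3)^9) / (1 - (1/3))
S_9 = 17(1 - (1/19683)) / (2/3)
S_9 = 167297/6561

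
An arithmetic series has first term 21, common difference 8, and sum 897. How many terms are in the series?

Using S = n/2 × [2a + (n-1)d]
897 = n/2 × [2(21) + (n-1)(8)]
897 = n/2 × [42 + 8n - 8]
1794 = n × [34 + 8n]
8n² + (34)n - 1794 = 0
Discriminant: Δ = (34)² - 4(8)(-1794) = 1156 + 57408 = 58564
√Δ = 242
n = [-(34) + √Δ] / (2·8) = (-34 + 242) / 16 = 208 / 16 = 13
(The negative root is discarded since n must be a positive integer.)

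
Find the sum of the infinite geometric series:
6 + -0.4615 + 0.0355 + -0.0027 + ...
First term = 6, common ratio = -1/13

For |r| < 1, S = a / (1 - r)
S = 6 / (1 - (-1/13))
S = 6 / (14/13)
S = 39/7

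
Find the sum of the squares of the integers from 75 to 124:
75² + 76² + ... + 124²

Use ∑_{k=1}^{n} k² = n(n+1)(2n+1)/6, then subtract the first 74 terms.
∑_{k=1}^{124} k² = 124×125×249/6 = 643250
∑_{k=1}^{74} k² = 74×75×149/6 = 137825
∑_{k=75}^{124} k² = 643250 - 137825 = 505425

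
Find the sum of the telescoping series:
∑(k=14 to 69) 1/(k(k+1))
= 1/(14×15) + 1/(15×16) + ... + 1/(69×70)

Partial fractions: 1/(k(k+1)) = 1/k - 1/(k+1)
The series telescopes:
= (1/14 - 1/15) + (1/15 - 1/16) + ... + (1/69 - 1/70)
= 1/14 - 1/70
= 2/35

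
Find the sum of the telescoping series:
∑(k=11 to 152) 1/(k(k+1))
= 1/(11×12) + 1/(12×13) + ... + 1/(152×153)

Partial fractions: 1/(k(k+1)) = 1/k - 1/(k+1)
The series telescopes:
= (1/11 - 1/12) + (1/12 - 1/13) + ... + (1/152 - 1/153)
= 1/11 - 1/153
= 142/1683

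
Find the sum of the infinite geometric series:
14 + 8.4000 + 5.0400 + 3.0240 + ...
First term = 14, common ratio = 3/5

For |r| < 1, S = a / (1 - r)
S = 14 / (1 - (3/5))
S = 14 / (2/5)
S = 35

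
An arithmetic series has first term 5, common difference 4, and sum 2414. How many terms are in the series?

Using S = n/2 × [2a + (n-1)d]
2414 = n/2 × [2(5) + (n-1)(4)]
2414 = n/2 × [10 + 4n - 4]
4828 = n × [6 + 4n]
4n² + (6)n - 4828 = 0
Discriminant: Δ = (6)² - 4(4)(-4828) = 36 + 77248 = 77284
√Δ = 278
n = [-(6) + √Δ] / (2·4) = (-6 + 278) / 8 = 272 / 8 = 34
(The negative root is discarded since n must be a positive integer.)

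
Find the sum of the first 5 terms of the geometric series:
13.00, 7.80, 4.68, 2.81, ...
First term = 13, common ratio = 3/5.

Sₙ = a(1 - rⁿ) / (1 - r)
S_5 = 13(1 - (3/5)^5) / (1 - (3/5))
S_5 = 13(1 - (243/3125)) / (2/5)
S_5 = 18733/625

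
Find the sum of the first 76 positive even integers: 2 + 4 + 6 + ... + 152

Sum of first n even numbers = n(n+1)
= 76×77
= 5852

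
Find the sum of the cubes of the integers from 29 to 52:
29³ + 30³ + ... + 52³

Use ∑_{k=1}^{n} k³ = [n(n+1)/2]², then subtract the first 28 terms.
∑_{k=1}^{52} k³ = [52×53/2]² = 1378² = 1898884
∑_{k=1}^{28} k³ = [28×29/2]² = 406² = 164836
∑_{k=29}^{52} k³ = 1898884 - 164836 = 1734048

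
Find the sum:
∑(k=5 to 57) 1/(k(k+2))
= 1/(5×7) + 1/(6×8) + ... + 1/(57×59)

Partial fractions: 1/(k(k+2)) = (1/2)[1/k - 1/(k+2)]
Telescoping leaves the first two and last two terms:
= (1/2)[1/5 + 1/6 - 1/58 - 1/59]
= 8533/51330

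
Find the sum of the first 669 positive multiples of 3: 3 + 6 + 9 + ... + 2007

Factor out 3: = 3(1 + 2 + ... + 669) = 3 × n(n+1)/2
= 3 × 669×670/2
= 3 × 224115
= 672345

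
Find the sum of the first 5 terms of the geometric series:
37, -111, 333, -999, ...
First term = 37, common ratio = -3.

Sₙ = a(1 - rⁿ) / (1 - r)
S_5 = 37(1 - (-3)^5) / (1 - (-3))
S_5 = 37(1 - (-243)) / (4)
S_5 = 2257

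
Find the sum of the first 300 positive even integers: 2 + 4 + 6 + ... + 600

Sum of first n even numbers = n(n+1)
= 300×301
= 90300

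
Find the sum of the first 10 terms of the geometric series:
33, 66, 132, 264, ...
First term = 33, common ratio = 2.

Sₙ = a(1 - rⁿ) / (1 - r)
S_10 = 33(1 - 2^10) / (1 - 2)
S_10 = 33(1 - 1024) / (-1)
S_10 = 33759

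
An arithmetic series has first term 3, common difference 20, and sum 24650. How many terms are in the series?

Using S = n/2 × [2a + (n-1)d]
24650 = n/2 × [2(3) + (n-1)(20)]
24650 = n/2 × [6 + 20n - 20]
49300 = n × [-14 + 20n]
20n² + (-14)n - 49300 = 0
Discriminant: Δ = (-14)² - 4(20)(-49300) = 196 + 3944000 = 3944196
√Δ = 1986
n = [-(-14) + √Δ] / (2·20) = (14 + 1986) / 40 = 2000 / 40 = 50
(The negative root is discarded since n must be a positive integer.)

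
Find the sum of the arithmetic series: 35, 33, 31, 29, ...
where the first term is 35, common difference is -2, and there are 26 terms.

Sₙ = n/2 × (first + last)
Last term = a + (n-1)d = 35 + (26-1)×(-2) = -15
S_26 = 26/2 × (35 + (-15))
S_26 = 26/2 × 20 = 260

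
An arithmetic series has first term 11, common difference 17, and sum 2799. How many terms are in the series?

Using S = n/2 × [2a + (n-1)d]
2799 = n/2 × [2(11) + (n-1)(17)]
2799 = n/2 × [22 + 17n - 17]
5598 = n × [5 + 17n]
17n² + (5)n - 5598 = 0
Discriminant: Δ = (5)² - 4(17)(-5598) = 25 + 380664 = 380689
√Δ = 617
n = [-(5) + √Δ] / (2·17) = (-5 + 617) / 34 = 612 / 34 = 18
(The negative root is discarded since n must be a positive integer.)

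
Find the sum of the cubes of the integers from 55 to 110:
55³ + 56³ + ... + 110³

Use ∑_{k=1}^{n} k³ = [n(n+1)/2]², then subtract the first 54 terms.
∑_{k=1}^{110} k³ = [110×111/2]² = 6105² = 37271025
∑_{k=1}^{54} k³ = [54×55/2]² = 1485² = 2205225
∑_{k=55}^{110} k³ = 37271025 - 2205225 = 35065800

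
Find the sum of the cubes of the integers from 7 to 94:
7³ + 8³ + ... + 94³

Use ∑_{k=1}^{n} k³ = [n(n+1)/2]², then subtract the first 6 terms.
∑_{k=1}^{94} k³ = [94×95/2]² = 4465² = 19936225
∑_{k=1}^{6} k³ = [6×7/2]² = 21² = 441
∑_{k=7}^{94} k³ = 19936225 - 441 = 19935784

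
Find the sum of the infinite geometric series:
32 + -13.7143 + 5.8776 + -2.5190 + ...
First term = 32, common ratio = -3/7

For |r| < 1, S = a / (1 - r)
S = 32 / (1 - (-3/7))
S = 32 / (10/7)
S = 112/5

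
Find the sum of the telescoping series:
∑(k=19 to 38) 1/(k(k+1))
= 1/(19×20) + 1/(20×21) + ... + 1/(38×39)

Partial fractions: 1/(k(k+1)) = 1/k - 1/(k+1)
The series telescopes:
= (1/19 - 1/20) + (1/20 - 1/21) + ... + (1/38 - 1/39)
= 1/19 - 1/39
= 20/741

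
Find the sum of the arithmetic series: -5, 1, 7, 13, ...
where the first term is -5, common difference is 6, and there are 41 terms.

Sₙ = n/2 × (first + last)
Last term = a + (n-1)d = -5 + (41-1)×6 = 235
S_41 = 41/2 × (-5 + 235)
S_41 = 41/2 × 230 = 4715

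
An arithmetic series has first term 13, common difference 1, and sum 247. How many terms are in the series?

Using S = n/2 × [2a + (n-1)d]
247 = n/2 × [2(13) + (n-1)(1)]
247 = n/2 × [26 + 1n - 1]
494 = n × [25 + 1n]
1n² + (25)n - 494 = 0
Discriminant: Δ = (25)² - 4(1)(-494) = 625 + 1976 = 2601
√Δ = 51
n = [-(25) + √Δ] / (2·1) = (-25 + 51) / 2 = 26 / 2 = 13
(The negative root is discarded since n must be a positive integer.)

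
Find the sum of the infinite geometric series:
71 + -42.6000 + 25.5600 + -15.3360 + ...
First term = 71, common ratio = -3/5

For |r| < 1, S = a / (1 - r)
S = 71 / (1 - (-3/5))
S = 71 / (8/5)
S = 355/8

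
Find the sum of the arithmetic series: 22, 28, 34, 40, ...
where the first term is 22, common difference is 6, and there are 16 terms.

Sₙ = n/2 × (first + last)
Last term = a + (n-1)d = 22 + (16-1)×6 = 112
S_16 = 16/2 × (22 + 112)
S_16 = 16/2 × 134 = 1072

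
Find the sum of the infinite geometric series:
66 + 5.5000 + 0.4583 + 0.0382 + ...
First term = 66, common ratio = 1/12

For |r| < 1, S = a / (1 - r)
S = 66 / (1 - (1/12))
S = 66 / (11/12)
S = 72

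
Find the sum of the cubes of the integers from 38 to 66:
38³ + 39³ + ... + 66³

Use ∑_{k=1}^{n} k³ = [n(n+1)/2]², then subtract the first 37 terms.
∑_{k=1}^{66} k³ = [66×67/2]² = 2211² = 4888521
∑_{k=1}^{37} k³ = [37×38/2]² = 703² = 494209
∑_{k=38}^{66} k³ = 4888521 - 494209 = 4394312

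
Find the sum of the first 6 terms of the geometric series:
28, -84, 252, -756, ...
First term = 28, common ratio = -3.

Sₙ = a(1 - rⁿ) / (1 - r)
S_6 = 28(1 - (-3)^6) / (1 - (-3))
S_6 = 28(1 - 729) / (4)
S_6 = -5096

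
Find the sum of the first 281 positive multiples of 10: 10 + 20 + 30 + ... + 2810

Factor out 10: = 10(1 + 2 + ... + 281) = 10 × n(n+1)/2
= 10 × 281×282/2
= 10 × 39621
= 396210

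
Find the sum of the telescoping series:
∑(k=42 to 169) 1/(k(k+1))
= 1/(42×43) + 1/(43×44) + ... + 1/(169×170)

Partial fractions: 1/(k(k+1)) = 1/k - 1/(k+1)
The series telescopes:
= (1/42 - 1/43) + (1/43 - 1/44) + ... + (1/169 - 1/170)
= 1/42 - 1/170
= 32/1785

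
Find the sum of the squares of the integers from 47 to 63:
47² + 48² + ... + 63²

Use ∑_{k=1}^{n} k² = n(n+1)(2n+1)/6, then subtract the first 46 terms.
∑_{k=1}^{63} k² = 63×64×127/6 = 85344
∑_{k=1}^{46} k² = 46×47×93/6 = 33511
∑_{k=47}^{63} k² = 85344 - 33511 = 51833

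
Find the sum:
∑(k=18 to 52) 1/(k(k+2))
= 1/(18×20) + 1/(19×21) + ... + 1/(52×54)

Partial fractions: 1/(k(k+2)) = (1/2)[1/k - 1/(k+2)]
Telescoping leaves the first two and last two terms:
= (1/2)[1/18 + 1/19 - 1/53 - 1/54]
= 1925/54378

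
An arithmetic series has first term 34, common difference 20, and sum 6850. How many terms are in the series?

Using S = n/2 × [2a + (n-1)d]
6850 = n/2 × [2(34) + (n-1)(20)]
6850 = n/2 × [68 + 20n - 20]
13700 = n × [48 + 20n]
20n² + (48)n - 13700 = 0
Discriminant: Δ = (48)² - 4(20)(-13700) = 2304 + 1096000 = 1098304
√Δ = 1048
n = [-(48) + √Δ] / (2·20) = (-48 + 1048) / 40 = 1000 / 40 = 25
(The negative root is discarded since n must be a positive integer.)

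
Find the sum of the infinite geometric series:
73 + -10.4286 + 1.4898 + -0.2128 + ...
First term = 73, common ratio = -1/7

For |r| < 1, S = a / (1 - r)
S = 73 / (1 - (-1/7))
S = 73 / (8/7)
S = 511/8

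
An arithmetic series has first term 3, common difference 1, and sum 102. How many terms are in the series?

Using S = n/2 × [2a + (n-1)d]
102 = n/2 × [2(3) + (n-1)(1)]
102 = n/2 × [6 + 1n - 1]
204 = n × [5 + 1n]
1n² + (5)n - 204 = 0
Discriminant: Δ = (5)² - 4(1)(-204) = 25 + 816 = 841
√Δ = 29
n = [-(5) + √Δ] / (2·1) = (-5 + 29) / 2 = 24 / 2 = 12
(The negative root is discarded since n must be a positive integer.)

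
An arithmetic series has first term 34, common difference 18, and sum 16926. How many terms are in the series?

Using S = n/2 × [2a + (n-1)d]
16926 = n/2 × [2(34) + (n-1)(18)]
16926 = n/2 × [68 + 18n - 18]
33852 = n × [50 + 18n]
18n² + (50)n - 33852 = 0
Discriminant: Δ = (50)² - 4(18)(-33852) = 2500 + 2437344 = 2439844
√Δ = 1562
n = [-(50) + √Δ] / (2·18) = (-50 + 1562) / 36 = 1512 / 36 = 42
(The negative root is discarded since n must be a positive integer.)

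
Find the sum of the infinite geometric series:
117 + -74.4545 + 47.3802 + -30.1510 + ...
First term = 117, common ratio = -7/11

For |r| < 1, S = a / (1 - r)
S = 117 / (1 - (-7/11))
S = 117 / (18/11)
S = 143/2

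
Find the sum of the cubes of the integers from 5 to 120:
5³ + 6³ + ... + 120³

Use ∑_{k=1}^{n} k³ = [n(n+1)/2]², then subtract the first 4 terms.
∑_{k=1}^{120} k³ = [120×121/2]² = 7260² = 52707600
∑_{k=1}^{4} k³ = [4×5/2]² = 10² = 100
∑_{k=5}^{120} k³ = 52707600 - 100 = 52707500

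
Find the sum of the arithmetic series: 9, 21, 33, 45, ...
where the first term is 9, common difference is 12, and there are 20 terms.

Sₙ = n/2 × (first + last)
Last term = a + (n-1)d = 9 + (20-1)×12 = 237
S_20 = 20/2 × (9 + 237)
S_20 = 20/2 × 246 = 2460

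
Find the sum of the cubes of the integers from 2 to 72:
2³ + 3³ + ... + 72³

Use ∑_{k=1}^{n} k³ = [n(n+1)/2]², then subtract the first 1 terms.
∑_{k=1}^{72} k³ = [72×73/2]² = 2628² = 6906384
∑_{k=1}^{1} k³ = [1×2/2]² = 1² = 1
∑_{k=2}^{72} k³ = 6906384 - 1 = 6906383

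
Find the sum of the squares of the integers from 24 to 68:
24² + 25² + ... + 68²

Use ∑_{k=1}^{n} k² = n(n+1)(2n+1)/6, then subtract the first 23 terms.
∑_{k=1}^{68} k² = 68×69×137/6 = 107134
∑_{k=1}^{23} k² = 23×24×47/6 = 4324
∑_{k=24}^{68} k² = 107134 - 4324 = 102810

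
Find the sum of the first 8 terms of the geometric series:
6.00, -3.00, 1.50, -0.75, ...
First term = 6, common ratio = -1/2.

Sₙ = a(1 - rⁿ) / (1 - r)
S_8 = 6(1 - (-1/2)^8) / (1 - (-1/2))
S_8 = 6(1 - (1/256)) / (3/2)
S_8 = 255/64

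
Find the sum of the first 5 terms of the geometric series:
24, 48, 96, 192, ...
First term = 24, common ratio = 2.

Sₙ = a(1 - rⁿ) / (1 - r)
S_5 = 24(1 - 2^5) / (1 - 2)
S_5 = 24(1 - 32) / (-1)
S_5 = 744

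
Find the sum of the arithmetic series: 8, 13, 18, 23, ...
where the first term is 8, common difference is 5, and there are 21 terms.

Sₙ = n/2 × (first + last)
Last term = a + (n-1)d = 8 + (21-1)×5 = 108
S_21 = 21/2 × (8 + 108)
S_21 = 21/2 × 116 = 1218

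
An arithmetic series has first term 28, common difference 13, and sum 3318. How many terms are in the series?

Using S = n/2 × [2a + (n-1)d]
3318 = n/2 × [2(28) + (n-1)(13)]
3318 = n/2 × [56 + 13n - 13]
6636 = n × [43 + 13n]
13n² + (43)n - 6636 = 0
Discriminant: Δ = (43)² - 4(13)(-6636) = 1849 + 345072 = 346921
√Δ = 589
n = [-(43) + √Δ] / (2·13) = (-43 + 589) / 26 = 546 / 26 = 21
(The negative root is discarded since n must be a positive integer.)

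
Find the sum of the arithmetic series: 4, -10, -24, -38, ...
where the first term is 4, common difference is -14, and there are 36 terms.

Sₙ = n/2 × (first + last)
Last term = a + (n-1)d = 4 + (36-1)×(-14) = -486
S_36 = 36/2 × (4 + (-486))
S_36 = 36/2 × (-482) = -8676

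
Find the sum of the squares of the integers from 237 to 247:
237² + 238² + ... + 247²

Use ∑_{k=1}^{n} k² = n(n+1)(2n+1)/6, then subtract the first 236 terms.
∑_{k=1}^{247} k² = 247×248×495/6 = 5053620
∑_{k=1}^{236} k² = 236×237×473/6 = 4409306
∑_{k=237}^{247} k² = 5053620 - 4409306 = 644314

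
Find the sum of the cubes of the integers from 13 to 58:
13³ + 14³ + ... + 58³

Use ∑_{k=1}^{n} k³ = [n(n+1)/2]², then subtract the first 12 terms.
∑_{k=1}^{58} k³ = [58×59/2]² = 1711² = 2927521
∑_{k=1}^{12} k³ = [12×13/2]² = 78² = 6084
∑_{k=13}^{58} k³ = 2927521 - 6084 = 2921437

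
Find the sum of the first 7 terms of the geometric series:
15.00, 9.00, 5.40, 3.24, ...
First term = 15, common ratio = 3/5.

Sₙ = a(1 - rⁿ) / (1 - r)
S_7 = 15(1 - (3/5)^7) / (1 - (3/5))
S_7 = 15(1 - (2187/78125)) / (2/5)
S_7 = 113907/3125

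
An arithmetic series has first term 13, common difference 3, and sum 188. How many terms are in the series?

Using S = n/2 × [2a + (n-1)d]
188 = n/2 × [2(13) + (n-1)(3)]
188 = n/2 × [26 + 3n - 3]
376 = n × [23 + 3n]
3n² + (23)n - 376 = 0
Discriminant: Δ = (23)² - 4(3)(-376) = 529 + 4512 = 5041
√Δ = 71
n = [-(23) + √Δ] / (2·3) = (-23 + 71) / 6 = 48 / 6 = 8
(The negative root is discarded since n must be a positive integer.)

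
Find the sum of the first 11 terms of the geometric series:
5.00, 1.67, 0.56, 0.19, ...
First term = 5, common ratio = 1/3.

Sₙ = a(1 - rⁿ) / (1 - r)
S_11 = 5(1 - (1/3)^11) / (1 - (1/3))
S_11 = 5(1 - (1/177147)) / (2/3)
S_11 = 442865/59049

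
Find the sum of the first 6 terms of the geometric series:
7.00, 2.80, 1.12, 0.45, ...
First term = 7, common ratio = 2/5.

Sₙ = a(1 - rⁿ) / (1 - r)
S_6 = 7(1 - (2/5)^6) / (1 - (2/5))
S_6 = 7(1 - (64/15625)) / (3/5)
S_6 = 36309/3125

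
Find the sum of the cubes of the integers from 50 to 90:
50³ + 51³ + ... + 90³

Use ∑_{k=1}^{n} k³ = [n(n+1)/2]², then subtract the first 49 terms.
∑_{k=1}^{90} k³ = [90×91/2]² = 4095² = 16769025
∑_{k=1}^{49} k³ = [49×50/2]² = 1225² = 1500625
∑_{k=50}^{90} k³ = 16769025 - 1500625 = 15268400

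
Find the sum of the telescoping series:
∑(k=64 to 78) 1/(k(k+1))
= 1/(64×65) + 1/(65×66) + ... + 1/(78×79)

Partial fractions: 1/(k(k+1)) = 1/k - 1/(k+1)
The series telescopes:
= (1/64 - 1/65) + (1/65 - 1/66) + ... + (1/78 - 1/79)
= 1/64 - 1/79
= 15/5056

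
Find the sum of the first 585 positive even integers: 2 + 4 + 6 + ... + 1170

Sum of first n even numbers = n(n+1)
= 585×586
= 342810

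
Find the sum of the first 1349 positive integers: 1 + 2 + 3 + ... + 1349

Formula: ∑k = n(n+1)/2
= 1349×1350/2
= 1821150/2
= 910575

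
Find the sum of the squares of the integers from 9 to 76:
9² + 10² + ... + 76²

Use ∑_{k=1}^{n} k² = n(n+1)(2n+1)/6, then subtract the first 8 terms.
∑_{k=1}^{76} k² = 76×77×153/6 = 149226
∑_{k=1}^{8} k² = 8×9×17/6 = 204
∑_{k=9}^{76} k² = 149226 - 204 = 149022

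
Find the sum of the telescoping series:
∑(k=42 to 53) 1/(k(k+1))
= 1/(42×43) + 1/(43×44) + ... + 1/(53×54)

Partial fractions: 1/(k(k+1)) = 1/k - 1/(k+1)
The series telescopes:
= (1/42 - 1/43) + (1/43 - 1/44) + ... + (1/53 - 1/54)
= 1/42 - 1/54
= 1/189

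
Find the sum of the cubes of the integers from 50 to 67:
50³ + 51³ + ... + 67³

Use ∑_{k=1}^{n} k³ = [n(n+1)/2]², then subtract the first 49 terms.
∑_{k=1}^{67} k³ = [67×68/2]² = 2278² = 5189284
∑_{k=1}^{49} k³ = [49×50/2]² = 1225² = 1500625
∑_{k=50}^{67} k³ = 5189284 - 1500625 = 3688659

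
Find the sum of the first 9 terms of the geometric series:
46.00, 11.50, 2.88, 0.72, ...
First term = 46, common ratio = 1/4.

Sₙ = a(1 - rⁿ) / (1 - r)
S_9 = 46(1 - (1/4)^9) / (1 - (1/4))
S_9 = 46(1 - (1/262144)) / (3/4)
S_9 = 2009763/32768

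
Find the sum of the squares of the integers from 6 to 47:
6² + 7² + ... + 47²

Use ∑_{k=1}^{n} k² = n(n+1)(2n+1)/6, then subtract the first 5 terms.
∑_{k=1}^{47} k² = 47×48×95/6 = 35720
∑_{k=1}^{5} k² = 5×6×11/6 = 55
∑_{k=6}^{47} k² = 35720 - 55 = 35665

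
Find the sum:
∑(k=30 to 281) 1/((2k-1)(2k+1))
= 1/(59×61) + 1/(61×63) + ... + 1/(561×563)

Partial fractions: 1/((2k-1)(2k+1)) = (1/2)[1/(2k-1) - 1/(2k+1)]
The series telescopes:
= (1/2)[1/59 - 1/563]
= 252/33217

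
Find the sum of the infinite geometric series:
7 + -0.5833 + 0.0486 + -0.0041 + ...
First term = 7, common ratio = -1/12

For |r| < 1, S = a / (1 - r)
S = 7 / (1 - (-1/12))
S = 7 / (13/12)
S = 84/13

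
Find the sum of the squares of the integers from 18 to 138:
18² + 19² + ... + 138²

Use ∑_{k=1}^{n} k² = n(n+1)(2n+1)/6, then subtract the first 17 terms.
∑_{k=1}^{138} k² = 138×139×277/6 = 885569
∑_{k=1}^{17} k² = 17×18×35/6 = 1785
∑_{k=18}^{138} k² = 885569 - 1785 = 883784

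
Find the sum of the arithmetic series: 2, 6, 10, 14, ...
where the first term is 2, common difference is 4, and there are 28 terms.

Sₙ = n/2 × (first + last)
Last term = a + (n-1)d = 2 + (28-1)×4 = 110
S_28 = 28/2 × (2 + 110)
S_28 = 28/2 × 112 = 1568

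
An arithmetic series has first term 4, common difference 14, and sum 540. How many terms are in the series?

Using S = n/2 × [2a + (n-1)d]
540 = n/2 × [2(4) + (n-1)(14)]
540 = n/2 × [8 + 14n - 14]
1080 = n × [-6 + 14n]
14n² + (-6)n - 1080 = 0
Discriminant: Δ = (-6)² - 4(14)(-1080) = 36 + 60480 = 60516
√Δ = 246
n = [-(-6) + √Δ] / (2·14) = (6 + 246) / 28 = 252 / 28 = 9
(The negative root is discarded since n must be a positive integer.)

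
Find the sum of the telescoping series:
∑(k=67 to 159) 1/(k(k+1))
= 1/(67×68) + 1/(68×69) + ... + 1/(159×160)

Partial fractions: 1/(k(k+1)) = 1/k - 1/(k+1)
The series telescopes:
= (1/67 - 1/68) + (1/68 - 1/69) + ... + (1/159 - 1/160)
= 1/67 - 1/160
= 93/10720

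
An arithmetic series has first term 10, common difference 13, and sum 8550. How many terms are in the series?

Using S = n/2 × [2a + (n-1)d]
8550 = n/2 × [2(10) + (n-1)(13)]
8550 = n/2 × [20 + 13n - 13]
17100 = n × [7 + 13n]
13n² + (7)n - 17100 = 0
Discriminant: Δ = (7)² - 4(13)(-17100) = 49 + 889200 = 889249
√Δ = 943
n = [-(7) + √Δ] / (2·13) = (-7 + 943) / 26 = 936 / 26 = 36
(The negative root is discarded since n must be a positive integer.)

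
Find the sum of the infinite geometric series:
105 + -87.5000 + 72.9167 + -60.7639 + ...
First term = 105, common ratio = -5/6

For |r| < 1, S = a / (1 - r)
S = 105 / (1 - (-5/6))
S = 105 / (11/6)
S = 630/11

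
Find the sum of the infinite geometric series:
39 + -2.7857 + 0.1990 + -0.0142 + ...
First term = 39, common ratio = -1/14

For |r| < 1, S = a / (1 - r)
S = 39 / (1 - (-1/14))
S = 39 / (15/14)
S = 182/5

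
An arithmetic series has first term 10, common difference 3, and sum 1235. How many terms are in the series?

Using S = n/2 × [2a + (n-1)d]
1235 = n/2 × [2(10) + (n-1)(3)]
1235 = n/2 × [20 + 3n - 3]
2470 = n × [17 + 3n]
3n² + (17)n - 2470 = 0
Discriminant: Δ = (17)² - 4(3)(-2470) = 289 + 29640 = 29929
√Δ = 173
n = [-(17) + √Δ] / (2·3) = (-17 + 173) / 6 = 156 / 6 = 26
(The negative root is discarded since n must be a positive integer.)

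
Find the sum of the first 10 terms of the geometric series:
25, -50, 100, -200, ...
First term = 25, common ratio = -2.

Sₙ = a(1 - rⁿ) / (1 - r)
S_10 = 25(1 - (-2)^10) / (1 - (-2))
S_10 = 25(1 - 1024) / (3)
S_10 = -8525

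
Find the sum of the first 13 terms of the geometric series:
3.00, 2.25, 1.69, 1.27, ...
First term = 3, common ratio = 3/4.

Sₙ = a(1 - rⁿ) / (1 - r)
S_13 = 3(1 - (3/4)^13) / (1 - (3/4))
S_13 = 3(1 - (1594323/67108864)) / (1/4)
S_13 = 196543623/16777216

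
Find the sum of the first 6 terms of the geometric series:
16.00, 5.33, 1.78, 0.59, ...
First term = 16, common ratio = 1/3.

Sₙ = a(1 - rⁿ) / (1 - r)
S_6 = 16(1 - (1/3)^6) / (1 - (1/3))
S_6 = 16(1 - (1/729)) / (2/3)
S_6 = 5824/243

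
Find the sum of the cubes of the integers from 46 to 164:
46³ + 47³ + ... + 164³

Use ∑_{k=1}^{n} k³ = [n(n+1)/2]², then subtract the first 45 terms.
∑_{k=1}^{164} k³ = [164×165/2]² = 13530² = 183060900
∑_{k=1}^{45} k³ = [45×46/2]² = 1035² = 1071225
∑_{k=46}^{164} k³ = 183060900 - 1071225 = 181989675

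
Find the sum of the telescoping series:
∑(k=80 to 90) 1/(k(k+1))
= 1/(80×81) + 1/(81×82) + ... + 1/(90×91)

Partial fractions: 1/(k(k+1)) = 1/k - 1/(k+1)
The series telescopes:
= (1/80 - 1/81) + (1/81 - 1/82) + ... + (1/90 - 1/91)
= 1/80 - 1/91
= 11/7280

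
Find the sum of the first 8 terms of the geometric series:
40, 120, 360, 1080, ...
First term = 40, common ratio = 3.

Sₙ = a(1 - rⁿ) / (1 - r)
S_8 = 40(1 - 3^8) / (1 - 3)
S_8 = 40(1 - 6561) / (-2)
S_8 = 131200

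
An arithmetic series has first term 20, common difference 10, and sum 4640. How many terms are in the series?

Using S = n/2 × [2a + (n-1)d]
4640 = n/2 × [2(20) + (n-1)(10)]
4640 = n/2 × [40 + 10n - 10]
9280 = n × [30 + 10n]
10n² + (30)n - 9280 = 0
Discriminant: Δ = (30)² - 4(10)(-9280) = 900 + 371200 = 372100
√Δ = 610
n = [-(30) + √Δ] / (2·10) = (-30 + 610) / 20 = 580 / 20 = 29
(The negative root is discarded since n must be a positive integer.)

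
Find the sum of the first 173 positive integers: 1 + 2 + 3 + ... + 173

Formula: ∑k = n(n+1)/2
= 173×174/2
= 30102/2
= 15051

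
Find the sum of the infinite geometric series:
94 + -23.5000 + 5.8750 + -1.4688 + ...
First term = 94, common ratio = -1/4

For |r| < 1, S = a / (1 - r)
S = 94 / (1 - (-1/4))
S = 94 / (5/4)
S = 376/5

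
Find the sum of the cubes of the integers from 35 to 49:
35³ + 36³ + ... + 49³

Use ∑_{k=1}^{n} k³ = [n(n+1)/2]², then subtract the first 34 terms.
∑_{k=1}^{49} k³ = [49×50/2]² = 1225² = 1500625
∑_{k=1}^{34} k³ = [34×35/2]² = 595² = 354025
∑_{k=35}^{49} k³ = 1500625 - 354025 = 1146600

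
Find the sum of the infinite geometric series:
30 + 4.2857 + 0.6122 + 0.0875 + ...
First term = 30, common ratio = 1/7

For |r| < 1, S = a / (1 - r)
S = 30 / (1 - (1/7))
S = 30 / (6/7)
S = 35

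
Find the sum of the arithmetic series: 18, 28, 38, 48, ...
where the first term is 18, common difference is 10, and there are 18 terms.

Sₙ = n/2 × (first + last)
Last term = a + (n-1)d = 18 + (18-1)×10 = 188
S_18 = 18/2 × (18 + 188)
S_18 = 18/2 × 206 = 1854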